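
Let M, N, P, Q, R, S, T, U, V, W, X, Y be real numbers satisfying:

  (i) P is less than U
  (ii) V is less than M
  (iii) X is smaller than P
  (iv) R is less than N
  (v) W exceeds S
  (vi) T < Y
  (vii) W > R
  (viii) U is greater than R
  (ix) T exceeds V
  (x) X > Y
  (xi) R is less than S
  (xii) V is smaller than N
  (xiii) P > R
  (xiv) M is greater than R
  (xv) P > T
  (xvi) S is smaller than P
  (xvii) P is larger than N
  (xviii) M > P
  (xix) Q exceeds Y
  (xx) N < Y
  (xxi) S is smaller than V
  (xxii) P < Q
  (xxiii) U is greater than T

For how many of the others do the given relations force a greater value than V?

Directly above V: N, T, M.
One step further: Y, P, U (6 so far).
One step further: X, Q (8 so far).
Nothing else is reachable above V; 8 in all.

8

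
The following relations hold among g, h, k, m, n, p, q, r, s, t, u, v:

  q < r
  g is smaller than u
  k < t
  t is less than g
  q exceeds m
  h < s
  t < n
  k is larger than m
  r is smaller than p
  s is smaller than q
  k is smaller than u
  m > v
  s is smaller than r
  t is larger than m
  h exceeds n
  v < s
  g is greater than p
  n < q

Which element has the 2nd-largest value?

g

Chaining the given pairs: v < m < k < t < n < h < s < q < r < p < g < u.
Counting 2 from the largest end gives g.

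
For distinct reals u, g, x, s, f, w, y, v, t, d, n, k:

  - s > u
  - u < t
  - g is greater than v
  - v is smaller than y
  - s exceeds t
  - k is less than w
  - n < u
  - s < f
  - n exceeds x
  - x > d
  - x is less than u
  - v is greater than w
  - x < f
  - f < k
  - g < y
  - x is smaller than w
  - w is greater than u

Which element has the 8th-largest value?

t

Piecing the relations together gives one ordering: d < x < n < u < t < s < f < k < w < v < g < y.
Counting 8 from the largest end gives t.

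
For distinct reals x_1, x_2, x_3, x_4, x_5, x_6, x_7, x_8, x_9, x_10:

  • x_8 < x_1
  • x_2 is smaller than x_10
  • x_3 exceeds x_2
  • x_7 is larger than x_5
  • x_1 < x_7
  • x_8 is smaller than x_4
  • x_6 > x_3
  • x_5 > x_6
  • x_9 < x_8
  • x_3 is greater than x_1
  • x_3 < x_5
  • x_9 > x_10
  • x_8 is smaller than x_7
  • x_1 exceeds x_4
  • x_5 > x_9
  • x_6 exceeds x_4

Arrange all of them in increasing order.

x_2 < x_10 < x_9 < x_8 < x_4 < x_1 < x_3 < x_6 < x_5 < x_7

The consecutive links are each given: x_2 < x_10; x_10 < x_9; x_9 < x_8; x_8 < x_4; x_4 < x_1; x_1 < x_3; x_3 < x_6; x_6 < x_5; x_5 < x_7.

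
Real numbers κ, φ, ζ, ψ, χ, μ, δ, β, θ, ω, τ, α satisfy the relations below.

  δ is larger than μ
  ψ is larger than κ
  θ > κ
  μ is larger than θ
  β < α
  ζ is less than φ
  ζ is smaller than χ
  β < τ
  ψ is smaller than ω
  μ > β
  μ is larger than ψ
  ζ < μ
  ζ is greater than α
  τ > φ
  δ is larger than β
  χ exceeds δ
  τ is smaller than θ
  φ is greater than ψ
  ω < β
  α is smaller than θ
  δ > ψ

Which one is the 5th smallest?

The consecutive relations fix a unique order: κ < ψ < ω < β < α < ζ < φ < τ < θ < μ < δ < χ.
Counting 5 from the smallest end gives α.

α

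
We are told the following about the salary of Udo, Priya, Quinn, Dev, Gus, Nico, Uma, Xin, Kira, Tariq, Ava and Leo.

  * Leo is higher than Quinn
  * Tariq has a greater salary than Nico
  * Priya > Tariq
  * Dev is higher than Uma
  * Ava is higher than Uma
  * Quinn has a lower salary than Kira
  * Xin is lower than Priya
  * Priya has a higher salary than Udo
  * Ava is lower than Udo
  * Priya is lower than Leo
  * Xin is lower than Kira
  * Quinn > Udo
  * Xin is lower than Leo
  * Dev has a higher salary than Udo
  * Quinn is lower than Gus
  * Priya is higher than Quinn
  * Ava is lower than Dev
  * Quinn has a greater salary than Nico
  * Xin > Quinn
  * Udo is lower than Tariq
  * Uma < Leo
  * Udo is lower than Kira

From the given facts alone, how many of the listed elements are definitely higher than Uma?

The elements the relations force above Uma are Ava, Udo, Quinn, Gus, Xin, Kira, Tariq, Priya, Leo, Dev — no chain reaches any other.
That is 10.

10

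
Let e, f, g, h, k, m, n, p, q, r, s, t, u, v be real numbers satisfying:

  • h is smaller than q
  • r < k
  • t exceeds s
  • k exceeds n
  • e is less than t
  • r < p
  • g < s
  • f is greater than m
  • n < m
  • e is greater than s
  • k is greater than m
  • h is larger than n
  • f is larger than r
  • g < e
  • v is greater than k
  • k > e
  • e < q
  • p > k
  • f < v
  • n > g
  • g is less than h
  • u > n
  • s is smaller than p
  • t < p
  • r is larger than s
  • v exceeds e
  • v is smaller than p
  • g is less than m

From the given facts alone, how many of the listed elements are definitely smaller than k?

Directly below k: e, r, n, m.
One step further: g, s (6 so far).
Nothing else is reachable below k; 6 in all.

6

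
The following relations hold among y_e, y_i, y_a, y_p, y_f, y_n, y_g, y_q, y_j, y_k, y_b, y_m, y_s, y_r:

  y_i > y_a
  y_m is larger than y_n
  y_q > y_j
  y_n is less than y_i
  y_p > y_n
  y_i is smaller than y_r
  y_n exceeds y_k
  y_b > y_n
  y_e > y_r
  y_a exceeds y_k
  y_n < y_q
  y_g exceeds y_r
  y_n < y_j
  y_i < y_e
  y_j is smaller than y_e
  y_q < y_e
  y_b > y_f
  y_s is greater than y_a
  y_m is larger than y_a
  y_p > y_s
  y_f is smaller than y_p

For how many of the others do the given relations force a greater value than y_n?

9

The elements the relations force above y_n are y_j, y_i, y_p, y_b, y_q, y_r, y_m, y_e, y_g — no chain reaches any other.
That is 9.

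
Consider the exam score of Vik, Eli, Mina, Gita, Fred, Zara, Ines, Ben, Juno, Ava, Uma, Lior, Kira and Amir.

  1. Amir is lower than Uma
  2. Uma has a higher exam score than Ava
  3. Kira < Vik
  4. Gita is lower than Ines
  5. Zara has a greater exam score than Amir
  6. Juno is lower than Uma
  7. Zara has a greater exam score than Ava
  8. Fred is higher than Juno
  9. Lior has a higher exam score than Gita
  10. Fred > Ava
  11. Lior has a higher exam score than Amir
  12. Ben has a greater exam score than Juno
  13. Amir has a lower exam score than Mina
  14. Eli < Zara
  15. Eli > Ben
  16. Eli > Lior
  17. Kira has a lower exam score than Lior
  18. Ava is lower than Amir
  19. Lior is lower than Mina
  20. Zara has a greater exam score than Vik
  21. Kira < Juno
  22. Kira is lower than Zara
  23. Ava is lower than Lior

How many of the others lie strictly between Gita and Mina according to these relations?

1

The relations place Gita below Mina. An element lies strictly between them when it is forced above Gita and also forced below Mina.
Above Gita: {Lior, Eli, Zara, Ines}. Below Mina: {Ava, Amir, Kira, Lior}.
Intersection: {Lior} — 1.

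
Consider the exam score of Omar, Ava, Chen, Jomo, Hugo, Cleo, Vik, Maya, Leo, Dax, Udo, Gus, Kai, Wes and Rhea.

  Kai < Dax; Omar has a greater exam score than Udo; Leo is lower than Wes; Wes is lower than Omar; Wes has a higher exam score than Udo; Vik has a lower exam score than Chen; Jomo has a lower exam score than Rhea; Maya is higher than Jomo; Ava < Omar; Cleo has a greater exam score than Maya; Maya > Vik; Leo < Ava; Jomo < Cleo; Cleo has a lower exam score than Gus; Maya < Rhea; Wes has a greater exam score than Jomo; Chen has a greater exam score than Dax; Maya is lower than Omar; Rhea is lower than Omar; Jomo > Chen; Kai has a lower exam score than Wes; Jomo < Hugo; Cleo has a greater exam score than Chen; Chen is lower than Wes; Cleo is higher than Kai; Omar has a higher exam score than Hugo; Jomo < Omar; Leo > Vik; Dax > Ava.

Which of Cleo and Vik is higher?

Following the relations from Vik: Vik < Leo < Ava < Dax < Chen < Jomo < Maya < Cleo.
So Vik < Cleo; Cleo is the higher of the two.

Cleo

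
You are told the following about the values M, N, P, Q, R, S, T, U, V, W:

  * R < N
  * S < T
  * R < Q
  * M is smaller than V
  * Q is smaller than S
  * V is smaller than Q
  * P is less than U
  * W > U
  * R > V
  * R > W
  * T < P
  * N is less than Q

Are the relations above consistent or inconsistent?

inconsistent

We have W < R stated directly, yet also R < N < Q < S < T < P < U < W by chaining the others — so R < W. Contradiction.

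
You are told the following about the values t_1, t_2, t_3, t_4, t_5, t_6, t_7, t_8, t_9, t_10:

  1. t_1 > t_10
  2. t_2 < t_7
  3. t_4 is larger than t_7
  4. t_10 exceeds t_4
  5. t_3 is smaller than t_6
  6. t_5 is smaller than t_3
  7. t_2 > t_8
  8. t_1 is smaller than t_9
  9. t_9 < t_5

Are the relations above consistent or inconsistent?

consistent

Every relation is compatible with t_8 < t_2 < t_7 < t_4 < t_10 < t_1 < t_9 < t_5 < t_3 < t_6; the set is consistent.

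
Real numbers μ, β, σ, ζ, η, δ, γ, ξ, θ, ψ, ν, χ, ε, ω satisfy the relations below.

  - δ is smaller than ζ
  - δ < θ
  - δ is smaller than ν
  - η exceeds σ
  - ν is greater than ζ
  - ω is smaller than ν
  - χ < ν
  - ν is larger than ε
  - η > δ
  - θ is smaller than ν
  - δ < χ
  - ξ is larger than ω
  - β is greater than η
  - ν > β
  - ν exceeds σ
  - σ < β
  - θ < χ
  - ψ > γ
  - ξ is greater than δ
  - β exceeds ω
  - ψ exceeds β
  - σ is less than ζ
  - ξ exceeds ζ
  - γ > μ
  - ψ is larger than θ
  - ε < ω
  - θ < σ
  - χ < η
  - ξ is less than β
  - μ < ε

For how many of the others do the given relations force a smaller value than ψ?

12

The elements the relations force below ψ are μ, γ, δ, ε, ω, θ, σ, χ, ζ, η, ξ, β — no chain reaches any other.
That is 12.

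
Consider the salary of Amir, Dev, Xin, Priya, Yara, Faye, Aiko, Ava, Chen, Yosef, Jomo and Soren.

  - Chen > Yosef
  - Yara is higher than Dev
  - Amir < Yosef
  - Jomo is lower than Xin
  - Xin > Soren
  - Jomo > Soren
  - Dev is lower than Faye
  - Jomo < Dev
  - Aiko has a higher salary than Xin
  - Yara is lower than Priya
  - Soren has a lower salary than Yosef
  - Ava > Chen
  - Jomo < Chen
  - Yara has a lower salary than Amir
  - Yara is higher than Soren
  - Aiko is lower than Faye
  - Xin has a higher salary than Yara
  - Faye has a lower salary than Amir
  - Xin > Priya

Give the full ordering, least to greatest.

The consecutive links are each given: Soren < Jomo; Jomo < Dev; Dev < Yara; Yara < Priya; Priya < Xin; Xin < Aiko; Aiko < Faye; Faye < Amir; Amir < Yosef; Yosef < Chen; Chen < Ava.

Soren < Jomo < Dev < Yara < Priya < Xin < Aiko < Faye < Amir < Yosef < Chen < Ava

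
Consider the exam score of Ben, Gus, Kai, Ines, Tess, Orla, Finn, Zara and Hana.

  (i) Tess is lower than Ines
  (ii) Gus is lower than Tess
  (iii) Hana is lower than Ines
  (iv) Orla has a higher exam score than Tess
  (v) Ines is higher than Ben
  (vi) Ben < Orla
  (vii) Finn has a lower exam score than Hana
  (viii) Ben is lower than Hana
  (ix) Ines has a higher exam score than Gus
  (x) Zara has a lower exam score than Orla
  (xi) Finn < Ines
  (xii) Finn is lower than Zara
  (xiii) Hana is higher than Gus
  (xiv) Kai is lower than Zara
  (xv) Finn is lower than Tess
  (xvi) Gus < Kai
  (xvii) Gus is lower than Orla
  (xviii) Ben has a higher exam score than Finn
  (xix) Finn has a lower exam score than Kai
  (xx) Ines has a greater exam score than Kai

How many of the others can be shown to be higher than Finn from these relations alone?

Directly above Finn: Ben, Hana, Kai, Tess, Ines, Zara.
One step further: Orla (7 so far).
No other element is forced above Finn by the given relations, so the count is 7.

7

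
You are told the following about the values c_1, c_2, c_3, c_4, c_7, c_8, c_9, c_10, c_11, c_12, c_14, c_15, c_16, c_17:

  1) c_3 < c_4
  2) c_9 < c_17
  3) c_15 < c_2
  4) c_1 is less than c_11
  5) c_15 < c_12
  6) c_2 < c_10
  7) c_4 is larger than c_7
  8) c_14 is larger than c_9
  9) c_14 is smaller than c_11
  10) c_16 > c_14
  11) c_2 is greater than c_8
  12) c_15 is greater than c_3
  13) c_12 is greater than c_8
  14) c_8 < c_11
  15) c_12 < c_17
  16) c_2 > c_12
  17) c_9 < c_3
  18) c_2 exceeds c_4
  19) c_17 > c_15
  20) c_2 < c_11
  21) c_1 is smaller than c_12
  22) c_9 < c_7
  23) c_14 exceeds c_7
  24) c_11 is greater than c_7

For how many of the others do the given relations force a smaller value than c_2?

8

Directly below c_2: c_8, c_15, c_4, c_12.
One step further: c_3, c_1, c_7 (7 so far).
One step further: c_9 (8 so far).
No other element is forced below c_2 by the given relations, so the count is 8.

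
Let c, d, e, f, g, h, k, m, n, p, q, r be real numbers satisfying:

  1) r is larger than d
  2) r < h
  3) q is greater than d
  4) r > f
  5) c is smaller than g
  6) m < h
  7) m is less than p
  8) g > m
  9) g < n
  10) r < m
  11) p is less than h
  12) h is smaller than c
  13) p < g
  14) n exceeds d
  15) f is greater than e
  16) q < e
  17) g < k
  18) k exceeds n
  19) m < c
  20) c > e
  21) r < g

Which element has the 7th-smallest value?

p

The consecutive relations fix a unique order: d < q < e < f < r < m < p < h < c < g < n < k.
Counting 7 from the smallest end gives p.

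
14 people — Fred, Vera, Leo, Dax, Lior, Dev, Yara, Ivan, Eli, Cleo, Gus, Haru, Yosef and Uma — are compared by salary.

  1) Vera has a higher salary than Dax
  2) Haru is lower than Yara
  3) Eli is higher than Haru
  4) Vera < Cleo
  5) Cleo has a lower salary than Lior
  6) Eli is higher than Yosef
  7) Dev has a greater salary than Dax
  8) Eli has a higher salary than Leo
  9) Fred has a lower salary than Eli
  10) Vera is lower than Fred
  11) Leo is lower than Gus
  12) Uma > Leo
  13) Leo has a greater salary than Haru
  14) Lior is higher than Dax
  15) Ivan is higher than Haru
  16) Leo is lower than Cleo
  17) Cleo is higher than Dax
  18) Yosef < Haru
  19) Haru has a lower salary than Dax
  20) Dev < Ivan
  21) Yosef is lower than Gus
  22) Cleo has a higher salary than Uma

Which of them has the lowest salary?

Haru is not least since Yosef < Haru; Leo is not least since Haru < Leo; Yara is not least since Haru < Yara; Dax is not least since Haru < Dax; Uma is not least since Leo < Uma; Dev is not least since Dax < Dev; Gus is not least since Yosef < Gus; Vera is not least since Dax < Vera; Fred is not least since Vera < Fred; Ivan is not least since Dev < Ivan; Cleo is not least since Leo < Cleo; Eli is not least since Haru < Eli; Lior is not least since Cleo < Lior.
Only Yosef has nothing below it, so Yosef is the lowest salary.

Yosef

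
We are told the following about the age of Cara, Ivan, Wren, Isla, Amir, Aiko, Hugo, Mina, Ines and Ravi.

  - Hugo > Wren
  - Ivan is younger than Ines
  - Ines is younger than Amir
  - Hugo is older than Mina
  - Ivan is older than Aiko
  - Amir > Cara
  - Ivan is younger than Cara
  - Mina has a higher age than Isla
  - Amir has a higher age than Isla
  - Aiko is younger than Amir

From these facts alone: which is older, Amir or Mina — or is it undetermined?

Following every chain through Mina: above Mina we get Hugo; below Mina we get Isla.
Amir is not reached, and no chain runs the other way from Amir to Mina.
So the given relations leave the order of Mina and Amir undetermined.

undetermined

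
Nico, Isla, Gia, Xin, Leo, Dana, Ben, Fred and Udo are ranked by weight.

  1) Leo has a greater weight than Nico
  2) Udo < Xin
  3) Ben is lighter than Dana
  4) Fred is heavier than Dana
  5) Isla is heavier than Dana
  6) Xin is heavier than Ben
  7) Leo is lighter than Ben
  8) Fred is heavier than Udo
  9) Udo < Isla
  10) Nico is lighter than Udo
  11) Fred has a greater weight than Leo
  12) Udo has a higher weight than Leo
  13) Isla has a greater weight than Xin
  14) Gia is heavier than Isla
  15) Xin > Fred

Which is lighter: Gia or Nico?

Nico < Leo < Ben < Dana < Fred < Xin < Isla < Gia, by transitivity through Leo, Ben, Dana, Fred, Xin, Isla.
So Nico < Gia; Nico is the lighter of the two.

Nico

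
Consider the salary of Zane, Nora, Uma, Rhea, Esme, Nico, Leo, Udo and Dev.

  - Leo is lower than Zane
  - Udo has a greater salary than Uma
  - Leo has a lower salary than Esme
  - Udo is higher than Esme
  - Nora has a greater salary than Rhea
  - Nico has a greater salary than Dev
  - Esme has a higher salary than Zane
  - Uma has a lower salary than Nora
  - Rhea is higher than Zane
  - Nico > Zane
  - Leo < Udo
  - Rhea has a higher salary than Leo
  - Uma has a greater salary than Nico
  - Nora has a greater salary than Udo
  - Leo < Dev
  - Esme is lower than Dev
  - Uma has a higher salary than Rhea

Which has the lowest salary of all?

Leo

Chaining upward from Leo: directly above it, Zane, Rhea, Esme, Dev, Udo; then Nico, Uma, Nora.
That covers every other element, and nothing is given below Leo, so Leo is the lowest salary.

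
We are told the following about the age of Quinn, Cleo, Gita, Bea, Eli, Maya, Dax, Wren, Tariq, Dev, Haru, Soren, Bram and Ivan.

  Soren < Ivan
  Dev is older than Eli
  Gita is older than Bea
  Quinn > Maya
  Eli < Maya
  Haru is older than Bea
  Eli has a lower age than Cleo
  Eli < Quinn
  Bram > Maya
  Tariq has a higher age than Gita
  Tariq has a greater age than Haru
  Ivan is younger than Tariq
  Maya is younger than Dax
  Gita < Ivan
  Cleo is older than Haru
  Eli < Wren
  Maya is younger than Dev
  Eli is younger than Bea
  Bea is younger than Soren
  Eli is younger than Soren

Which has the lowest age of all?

Bea is not least since Eli < Bea; Maya is not least since Eli < Maya; Dev is not least since Eli < Dev; Gita is not least since Bea < Gita; Haru is not least since Bea < Haru; Soren is not least since Bea < Soren; Ivan is not least since Soren < Ivan; Dax is not least since Maya < Dax; Cleo is not least since Haru < Cleo; Quinn is not least since Eli < Quinn; Wren is not least since Eli < Wren; Tariq is not least since Gita < Tariq; Bram is not least since Maya < Bram.
Only Eli has nothing below it, so Eli is the lowest age.

Eli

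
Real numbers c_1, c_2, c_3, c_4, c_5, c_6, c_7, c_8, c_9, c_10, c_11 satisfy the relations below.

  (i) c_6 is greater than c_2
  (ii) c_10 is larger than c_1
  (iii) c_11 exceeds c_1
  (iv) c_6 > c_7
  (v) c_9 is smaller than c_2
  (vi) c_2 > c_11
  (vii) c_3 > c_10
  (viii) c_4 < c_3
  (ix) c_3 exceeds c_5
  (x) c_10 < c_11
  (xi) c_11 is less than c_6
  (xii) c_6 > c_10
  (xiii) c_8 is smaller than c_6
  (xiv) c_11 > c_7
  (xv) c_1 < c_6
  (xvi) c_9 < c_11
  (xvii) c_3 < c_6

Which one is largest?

c_4 is not greatest since c_4 < c_3; c_8 is not greatest since c_8 < c_6; c_1 is not greatest since c_1 < c_6; c_7 is not greatest since c_7 < c_11; c_5 is not greatest since c_5 < c_3; c_9 is not greatest since c_9 < c_11; c_10 is not greatest since c_10 < c_11; c_3 is not greatest since c_3 < c_6; c_11 is not greatest since c_11 < c_6; c_2 is not greatest since c_2 < c_6.
Only c_6 has nothing above it, so c_6 is the largest.

c_6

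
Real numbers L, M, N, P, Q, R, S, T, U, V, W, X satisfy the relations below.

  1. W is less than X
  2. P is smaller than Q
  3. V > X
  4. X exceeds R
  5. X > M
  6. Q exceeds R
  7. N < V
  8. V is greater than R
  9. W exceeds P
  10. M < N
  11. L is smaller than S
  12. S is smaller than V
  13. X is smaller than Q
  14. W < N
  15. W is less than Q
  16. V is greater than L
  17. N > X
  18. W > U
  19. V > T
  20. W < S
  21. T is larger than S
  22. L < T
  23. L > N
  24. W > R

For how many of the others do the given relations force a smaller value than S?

8

Directly below S: W, L.
One step further: R, U, P, N (6 so far).
One step further: M, X (8 so far).
No other element is forced below S by the given relations, so the count is 8.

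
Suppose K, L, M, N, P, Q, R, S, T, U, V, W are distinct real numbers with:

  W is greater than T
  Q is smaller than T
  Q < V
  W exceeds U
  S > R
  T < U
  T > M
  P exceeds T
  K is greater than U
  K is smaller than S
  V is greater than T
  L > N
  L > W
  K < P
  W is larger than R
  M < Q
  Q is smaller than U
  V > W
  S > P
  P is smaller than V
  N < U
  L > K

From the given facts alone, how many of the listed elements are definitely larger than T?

From T the given relations immediately reach U, P, W, V.
From those, K, L, S — 7 in total.
Nothing else is reachable above T; 7 in all.

7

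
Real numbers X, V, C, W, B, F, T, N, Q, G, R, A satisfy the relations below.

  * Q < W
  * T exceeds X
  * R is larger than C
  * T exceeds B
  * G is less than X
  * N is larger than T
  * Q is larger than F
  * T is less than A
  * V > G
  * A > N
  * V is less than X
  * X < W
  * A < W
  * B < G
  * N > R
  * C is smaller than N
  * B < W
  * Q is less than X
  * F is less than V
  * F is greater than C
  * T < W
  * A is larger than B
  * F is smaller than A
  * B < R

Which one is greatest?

Chaining downward from W: directly below it, B, Q, X, T, A; then G, F, V, N; then C, R.
That covers every other element, and nothing is given above W, so W is the greatest.

W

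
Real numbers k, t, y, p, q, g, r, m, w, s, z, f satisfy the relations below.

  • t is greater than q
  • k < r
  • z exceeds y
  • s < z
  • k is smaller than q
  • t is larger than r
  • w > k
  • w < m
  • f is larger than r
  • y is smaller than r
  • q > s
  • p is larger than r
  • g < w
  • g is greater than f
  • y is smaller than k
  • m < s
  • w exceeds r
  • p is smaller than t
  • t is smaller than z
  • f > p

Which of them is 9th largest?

p

Piecing the relations together gives one ordering: y < k < r < p < f < g < w < m < s < q < t < z.
The 9th largest is p.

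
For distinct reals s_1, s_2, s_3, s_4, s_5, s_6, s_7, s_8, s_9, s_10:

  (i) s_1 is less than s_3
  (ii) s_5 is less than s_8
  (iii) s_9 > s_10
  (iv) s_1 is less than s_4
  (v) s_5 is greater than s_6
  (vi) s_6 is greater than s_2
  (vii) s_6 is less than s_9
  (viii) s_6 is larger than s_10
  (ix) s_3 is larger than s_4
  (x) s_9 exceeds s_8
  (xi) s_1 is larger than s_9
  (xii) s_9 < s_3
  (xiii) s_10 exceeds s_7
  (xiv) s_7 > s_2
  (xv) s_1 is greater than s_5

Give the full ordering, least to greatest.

The consecutive links are each given: s_2 < s_7; s_7 < s_10; s_10 < s_6; s_6 < s_5; s_5 < s_8; s_8 < s_9; s_9 < s_1; s_1 < s_4; s_4 < s_3.

s_2 < s_7 < s_10 < s_6 < s_5 < s_8 < s_9 < s_1 < s_4 < s_3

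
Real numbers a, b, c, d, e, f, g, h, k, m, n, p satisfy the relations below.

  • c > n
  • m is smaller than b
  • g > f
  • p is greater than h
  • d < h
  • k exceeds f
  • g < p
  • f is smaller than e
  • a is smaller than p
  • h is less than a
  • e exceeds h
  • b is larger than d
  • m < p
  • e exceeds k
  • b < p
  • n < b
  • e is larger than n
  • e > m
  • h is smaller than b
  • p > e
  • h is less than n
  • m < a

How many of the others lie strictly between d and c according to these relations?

The relations place d below c. An element lies strictly between them when it is forced above d and also forced below c.
Above d: {h, n, a, e, b, p}. Below c: {h, n}.
Intersection: {h, n} — 2.

2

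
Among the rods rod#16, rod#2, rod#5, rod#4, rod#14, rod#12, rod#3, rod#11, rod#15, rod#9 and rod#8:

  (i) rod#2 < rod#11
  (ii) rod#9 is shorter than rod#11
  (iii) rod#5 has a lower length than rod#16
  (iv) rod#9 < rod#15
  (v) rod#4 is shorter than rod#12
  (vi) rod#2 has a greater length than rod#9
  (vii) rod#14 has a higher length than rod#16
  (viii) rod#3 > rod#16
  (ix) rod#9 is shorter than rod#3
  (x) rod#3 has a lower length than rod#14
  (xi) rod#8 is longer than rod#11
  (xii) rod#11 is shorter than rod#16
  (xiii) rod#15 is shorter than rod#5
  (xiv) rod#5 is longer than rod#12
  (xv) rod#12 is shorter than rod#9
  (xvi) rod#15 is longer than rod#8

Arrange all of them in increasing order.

rod#4 < rod#12 < rod#9 < rod#2 < rod#11 < rod#8 < rod#15 < rod#5 < rod#16 < rod#3 < rod#14

Each adjacent pair is fixed by a given relation: rod#4 < rod#12; rod#12 < rod#9; rod#9 < rod#2; rod#2 < rod#11; rod#11 < rod#8; rod#8 < rod#15; rod#15 < rod#5; rod#5 < rod#16; rod#16 < rod#3; rod#3 < rod#14. Chaining them end to end gives the full order.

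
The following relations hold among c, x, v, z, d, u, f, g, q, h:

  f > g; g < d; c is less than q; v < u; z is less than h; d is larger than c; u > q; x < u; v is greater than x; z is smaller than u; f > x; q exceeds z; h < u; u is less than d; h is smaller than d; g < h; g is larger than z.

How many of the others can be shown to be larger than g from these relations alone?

From g the given relations immediately reach f, h, d.
From those, u — 4 in total.
Nothing else is reachable above g; 4 in all.

4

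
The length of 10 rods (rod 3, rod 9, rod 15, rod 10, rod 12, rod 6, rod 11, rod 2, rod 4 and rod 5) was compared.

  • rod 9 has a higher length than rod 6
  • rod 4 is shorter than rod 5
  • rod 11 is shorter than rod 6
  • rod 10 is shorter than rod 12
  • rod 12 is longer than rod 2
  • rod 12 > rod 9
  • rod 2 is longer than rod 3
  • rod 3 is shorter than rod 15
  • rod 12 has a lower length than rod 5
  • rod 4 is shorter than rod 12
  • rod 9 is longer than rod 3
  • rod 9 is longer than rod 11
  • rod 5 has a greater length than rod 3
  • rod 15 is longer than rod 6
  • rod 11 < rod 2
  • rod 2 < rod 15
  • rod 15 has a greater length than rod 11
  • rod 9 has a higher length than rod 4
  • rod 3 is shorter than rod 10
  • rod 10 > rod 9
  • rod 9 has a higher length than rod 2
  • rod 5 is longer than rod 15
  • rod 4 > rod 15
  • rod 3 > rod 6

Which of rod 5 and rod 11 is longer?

rod 5

Link the given pairs in sequence: rod 11 < rod 6; rod 6 < rod 3; rod 3 < rod 2; rod 2 < rod 15; rod 15 < rod 4; rod 4 < rod 9; rod 9 < rod 10; rod 10 < rod 12; rod 12 < rod 5.
Together: rod 11 < rod 6 < rod 3 < rod 2 < rod 15 < rod 4 < rod 9 < rod 10 < rod 12 < rod 5.
So rod 11 < rod 5; rod 5 is the longer of the two.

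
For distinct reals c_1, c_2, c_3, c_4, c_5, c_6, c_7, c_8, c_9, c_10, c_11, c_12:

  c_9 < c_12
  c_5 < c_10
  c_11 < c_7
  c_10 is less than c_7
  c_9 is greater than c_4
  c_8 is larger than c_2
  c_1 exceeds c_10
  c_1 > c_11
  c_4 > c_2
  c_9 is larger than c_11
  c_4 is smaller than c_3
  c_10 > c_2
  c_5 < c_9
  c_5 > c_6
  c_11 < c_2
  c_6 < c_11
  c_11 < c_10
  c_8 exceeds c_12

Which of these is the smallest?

Chaining upward from c_6: directly above it, c_5, c_11; then c_2, c_10, c_9, c_1, c_7; then c_4, c_12, c_8; then c_3.
That covers every other element, and nothing is given below c_6, so c_6 is the smallest.

c_6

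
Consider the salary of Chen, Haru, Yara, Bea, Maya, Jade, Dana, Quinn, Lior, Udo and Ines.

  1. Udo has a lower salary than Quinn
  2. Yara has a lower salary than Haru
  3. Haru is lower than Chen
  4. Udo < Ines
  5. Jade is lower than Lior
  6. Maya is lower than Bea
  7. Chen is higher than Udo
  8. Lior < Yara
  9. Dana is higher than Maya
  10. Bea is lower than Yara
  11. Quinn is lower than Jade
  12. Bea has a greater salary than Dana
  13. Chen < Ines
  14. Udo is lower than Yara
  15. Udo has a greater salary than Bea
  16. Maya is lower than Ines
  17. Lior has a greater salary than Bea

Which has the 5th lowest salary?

Quinn

Chaining the given pairs: Maya < Dana < Bea < Udo < Quinn < Jade < Lior < Yara < Haru < Chen < Ines.
The 5th smallest is Quinn.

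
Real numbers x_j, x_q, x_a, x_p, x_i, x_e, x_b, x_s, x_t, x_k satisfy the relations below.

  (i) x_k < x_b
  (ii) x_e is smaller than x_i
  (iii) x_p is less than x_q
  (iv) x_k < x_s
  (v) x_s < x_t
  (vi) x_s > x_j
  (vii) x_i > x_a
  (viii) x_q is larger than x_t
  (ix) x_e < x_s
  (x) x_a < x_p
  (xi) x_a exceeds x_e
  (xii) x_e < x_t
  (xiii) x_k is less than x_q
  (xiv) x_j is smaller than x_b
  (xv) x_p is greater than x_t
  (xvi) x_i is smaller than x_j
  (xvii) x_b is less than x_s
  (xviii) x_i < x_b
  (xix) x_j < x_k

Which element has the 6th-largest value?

Piecing the relations together gives one ordering: x_e < x_a < x_i < x_j < x_k < x_b < x_s < x_t < x_p < x_q.
Counting 6 from the largest end gives x_k.

x_k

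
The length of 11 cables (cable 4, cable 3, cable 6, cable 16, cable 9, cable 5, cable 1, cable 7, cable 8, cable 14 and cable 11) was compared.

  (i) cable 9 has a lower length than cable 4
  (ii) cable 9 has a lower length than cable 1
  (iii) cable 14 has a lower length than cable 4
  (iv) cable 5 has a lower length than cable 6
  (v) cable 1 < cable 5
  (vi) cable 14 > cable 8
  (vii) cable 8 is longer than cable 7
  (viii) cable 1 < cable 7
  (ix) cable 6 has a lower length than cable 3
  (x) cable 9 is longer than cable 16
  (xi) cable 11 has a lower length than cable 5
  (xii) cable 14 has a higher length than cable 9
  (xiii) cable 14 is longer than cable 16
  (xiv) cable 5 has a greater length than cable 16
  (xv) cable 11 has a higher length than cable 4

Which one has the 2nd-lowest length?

cable 9

The consecutive relations fix a unique order: cable 16 < cable 9 < cable 1 < cable 7 < cable 8 < cable 14 < cable 4 < cable 11 < cable 5 < cable 6 < cable 3.
The 2nd smallest is cable 9.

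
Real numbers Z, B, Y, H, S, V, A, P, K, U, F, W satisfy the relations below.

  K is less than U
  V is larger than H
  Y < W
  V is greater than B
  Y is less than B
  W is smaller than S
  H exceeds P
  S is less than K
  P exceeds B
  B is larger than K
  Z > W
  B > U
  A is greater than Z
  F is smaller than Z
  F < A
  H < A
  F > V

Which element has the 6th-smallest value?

B

The consecutive relations fix a unique order: Y < W < S < K < U < B < P < H < V < F < Z < A.
The 6th smallest is B.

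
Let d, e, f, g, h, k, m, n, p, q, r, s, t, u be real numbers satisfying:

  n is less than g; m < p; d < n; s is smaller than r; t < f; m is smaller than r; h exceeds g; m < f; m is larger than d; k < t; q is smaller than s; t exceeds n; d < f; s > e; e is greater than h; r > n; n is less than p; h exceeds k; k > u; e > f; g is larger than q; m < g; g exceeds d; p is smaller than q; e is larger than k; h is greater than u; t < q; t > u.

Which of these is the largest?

r

Chaining downward from r: directly below it, n, m, s; then d, q, e; then k, t, p, f, h; then u, g.
That covers every other element, and nothing is given above r, so r is the largest.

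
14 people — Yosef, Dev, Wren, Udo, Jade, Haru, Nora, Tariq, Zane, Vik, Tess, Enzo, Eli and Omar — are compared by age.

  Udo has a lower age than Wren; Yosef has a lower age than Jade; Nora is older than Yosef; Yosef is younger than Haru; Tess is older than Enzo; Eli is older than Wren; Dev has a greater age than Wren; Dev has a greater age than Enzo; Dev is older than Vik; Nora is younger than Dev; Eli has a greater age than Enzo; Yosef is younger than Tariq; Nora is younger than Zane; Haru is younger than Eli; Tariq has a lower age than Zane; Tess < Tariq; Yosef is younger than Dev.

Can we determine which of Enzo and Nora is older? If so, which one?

Following every chain through Enzo: above Enzo we get Tess, Tariq, Dev, Eli, Zane.
Nora is not reached, and no chain runs the other way from Nora to Enzo.
So the given relations leave the order of Enzo and Nora undetermined.

undetermined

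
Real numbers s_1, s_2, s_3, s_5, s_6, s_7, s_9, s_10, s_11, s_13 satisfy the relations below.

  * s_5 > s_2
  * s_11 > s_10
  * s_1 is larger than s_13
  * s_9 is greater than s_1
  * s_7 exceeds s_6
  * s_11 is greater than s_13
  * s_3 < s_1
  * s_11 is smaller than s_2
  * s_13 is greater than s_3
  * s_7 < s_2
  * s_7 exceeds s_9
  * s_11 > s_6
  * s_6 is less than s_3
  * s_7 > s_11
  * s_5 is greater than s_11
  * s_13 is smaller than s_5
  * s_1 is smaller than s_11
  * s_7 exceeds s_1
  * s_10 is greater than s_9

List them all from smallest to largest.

s_6 < s_3 < s_13 < s_1 < s_9 < s_10 < s_11 < s_7 < s_2 < s_5

Nothing is placed below s_6, so it is least; from there s_6 < s_3; s_3 < s_13; s_13 < s_1; s_1 < s_9; s_9 < s_10; s_10 < s_11; s_11 < s_7; s_7 < s_2; s_2 < s_5, each given directly.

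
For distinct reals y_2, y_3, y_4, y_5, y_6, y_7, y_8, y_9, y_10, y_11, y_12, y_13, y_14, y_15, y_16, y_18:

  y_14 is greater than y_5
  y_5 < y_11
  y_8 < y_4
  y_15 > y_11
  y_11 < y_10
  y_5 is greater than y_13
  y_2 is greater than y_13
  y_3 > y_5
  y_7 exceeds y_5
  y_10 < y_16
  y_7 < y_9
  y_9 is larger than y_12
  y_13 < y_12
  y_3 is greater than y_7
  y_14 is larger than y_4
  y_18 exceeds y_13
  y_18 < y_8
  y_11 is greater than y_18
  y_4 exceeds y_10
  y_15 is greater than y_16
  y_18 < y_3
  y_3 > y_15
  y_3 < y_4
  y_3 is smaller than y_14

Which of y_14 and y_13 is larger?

y_13 < y_18 and y_18 < y_11 give y_13 < y_11.
Then y_11 < y_15 extends the chain to y_15.
With y_15 < y_3: y_13 < y_18 < y_11 < y_15 < y_3.
With y_3 < y_4: y_13 < y_18 < y_11 < y_15 < y_3 < y_4.
With y_4 < y_14: y_13 < y_18 < y_11 < y_15 < y_3 < y_4 < y_14.
So y_13 < y_14; y_14 is the larger of the two.

y_14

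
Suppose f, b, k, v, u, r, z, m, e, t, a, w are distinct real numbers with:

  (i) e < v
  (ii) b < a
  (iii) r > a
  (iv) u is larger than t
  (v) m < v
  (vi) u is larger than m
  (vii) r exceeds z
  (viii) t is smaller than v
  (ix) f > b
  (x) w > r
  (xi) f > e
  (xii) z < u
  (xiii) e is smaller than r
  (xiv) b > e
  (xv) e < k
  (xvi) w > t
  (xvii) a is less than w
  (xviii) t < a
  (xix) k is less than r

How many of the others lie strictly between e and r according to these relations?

3

The relations place e below r. An element lies strictly between them when it is forced above e and also forced below r.
Above e: {b, a, k, v, f, w}. Below r: {b, t, a, k, z}.
Intersection: {b, a, k} — 3.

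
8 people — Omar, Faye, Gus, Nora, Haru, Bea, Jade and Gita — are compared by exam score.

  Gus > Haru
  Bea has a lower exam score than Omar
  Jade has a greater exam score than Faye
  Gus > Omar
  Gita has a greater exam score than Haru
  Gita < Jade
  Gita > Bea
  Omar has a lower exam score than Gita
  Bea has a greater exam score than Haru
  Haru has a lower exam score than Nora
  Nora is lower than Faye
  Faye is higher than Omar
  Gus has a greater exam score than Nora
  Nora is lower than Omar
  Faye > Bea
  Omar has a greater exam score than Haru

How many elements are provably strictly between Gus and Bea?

1

Chaining upward from Bea reaches: Omar, Faye, Gita, Jade.
Chaining downward from Gus reaches: Haru, Nora, Omar.
Strictly between Bea and Gus are those in both lists: Omar — 1 element.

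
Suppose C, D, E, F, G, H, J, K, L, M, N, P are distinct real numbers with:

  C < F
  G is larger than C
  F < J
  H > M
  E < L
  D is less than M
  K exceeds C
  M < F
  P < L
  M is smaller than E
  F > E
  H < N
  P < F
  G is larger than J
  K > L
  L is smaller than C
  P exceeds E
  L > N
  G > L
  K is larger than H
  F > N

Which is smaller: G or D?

D < M and M < E give D < E.
Then E < P extends the chain to P.
Then P < L extends the chain to L.
With L < C: D < M < E < P < L < C.
Then C < F extends the chain to F.
With F < J: D < M < E < P < L < C < F < J.
With J < G: D < M < E < P < L < C < F < J < G.
So D < G; D is the smaller of the two.

D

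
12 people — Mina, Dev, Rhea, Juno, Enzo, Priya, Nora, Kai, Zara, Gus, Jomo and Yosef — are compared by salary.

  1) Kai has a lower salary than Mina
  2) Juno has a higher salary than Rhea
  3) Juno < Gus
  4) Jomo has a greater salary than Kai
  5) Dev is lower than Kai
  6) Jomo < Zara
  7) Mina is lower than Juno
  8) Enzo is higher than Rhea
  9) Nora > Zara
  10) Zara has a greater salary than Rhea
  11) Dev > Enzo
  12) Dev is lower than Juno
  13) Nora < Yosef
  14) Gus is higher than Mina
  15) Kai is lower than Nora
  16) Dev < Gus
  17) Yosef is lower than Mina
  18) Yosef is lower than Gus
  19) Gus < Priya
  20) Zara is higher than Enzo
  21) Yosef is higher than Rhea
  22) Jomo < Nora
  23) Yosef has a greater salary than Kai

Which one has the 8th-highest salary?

Jomo

Piecing the relations together gives one ordering: Rhea < Enzo < Dev < Kai < Jomo < Zara < Nora < Yosef < Mina < Juno < Gus < Priya.
Counting 8 from the largest end gives Jomo.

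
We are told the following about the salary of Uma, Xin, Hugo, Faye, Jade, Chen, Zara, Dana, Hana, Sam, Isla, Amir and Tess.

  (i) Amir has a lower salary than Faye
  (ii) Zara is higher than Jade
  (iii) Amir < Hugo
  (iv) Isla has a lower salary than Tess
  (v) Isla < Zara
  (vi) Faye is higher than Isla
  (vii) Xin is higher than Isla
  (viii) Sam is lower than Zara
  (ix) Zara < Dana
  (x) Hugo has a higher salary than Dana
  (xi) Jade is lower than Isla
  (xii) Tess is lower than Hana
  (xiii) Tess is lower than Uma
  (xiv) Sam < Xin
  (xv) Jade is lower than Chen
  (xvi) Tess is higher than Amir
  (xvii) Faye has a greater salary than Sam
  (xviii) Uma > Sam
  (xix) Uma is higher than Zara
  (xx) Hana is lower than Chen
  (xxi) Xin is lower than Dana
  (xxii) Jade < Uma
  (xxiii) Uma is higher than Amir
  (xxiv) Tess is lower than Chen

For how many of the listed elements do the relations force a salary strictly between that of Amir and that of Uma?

Chaining upward from Amir reaches: Faye, Tess, Hana, Hugo, Chen.
Chaining downward from Uma reaches: Jade, Isla, Sam, Tess, Zara.
Strictly between Amir and Uma are those in both lists: Tess — 1 element.

1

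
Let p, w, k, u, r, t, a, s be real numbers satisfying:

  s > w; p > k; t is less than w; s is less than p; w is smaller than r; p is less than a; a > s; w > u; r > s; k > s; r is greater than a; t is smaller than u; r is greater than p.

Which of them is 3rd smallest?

w

Piecing the relations together gives one ordering: t < u < w < s < k < p < a < r.
The 3rd smallest is w.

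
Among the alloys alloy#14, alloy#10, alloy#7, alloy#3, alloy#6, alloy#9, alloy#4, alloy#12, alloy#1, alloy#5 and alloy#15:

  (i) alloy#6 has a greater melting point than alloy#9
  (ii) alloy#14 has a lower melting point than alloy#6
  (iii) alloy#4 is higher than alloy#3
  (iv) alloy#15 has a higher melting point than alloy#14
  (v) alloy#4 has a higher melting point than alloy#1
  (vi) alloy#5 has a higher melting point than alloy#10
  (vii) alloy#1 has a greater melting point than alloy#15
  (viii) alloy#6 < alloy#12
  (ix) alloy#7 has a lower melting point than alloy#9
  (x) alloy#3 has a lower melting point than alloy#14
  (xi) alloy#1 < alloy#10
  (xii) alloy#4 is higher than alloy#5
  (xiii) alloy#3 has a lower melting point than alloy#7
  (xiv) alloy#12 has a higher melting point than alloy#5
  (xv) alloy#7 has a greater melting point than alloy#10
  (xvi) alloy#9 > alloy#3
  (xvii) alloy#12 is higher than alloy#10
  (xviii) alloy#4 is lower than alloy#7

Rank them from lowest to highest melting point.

Each adjacent pair is fixed by a given relation: alloy#3 < alloy#14; alloy#14 < alloy#15; alloy#15 < alloy#1; alloy#1 < alloy#10; alloy#10 < alloy#5; alloy#5 < alloy#4; alloy#4 < alloy#7; alloy#7 < alloy#9; alloy#9 < alloy#6; alloy#6 < alloy#12. Chaining them end to end gives the full order.

alloy#3 < alloy#14 < alloy#15 < alloy#1 < alloy#10 < alloy#5 < alloy#4 < alloy#7 < alloy#9 < alloy#6 < alloy#12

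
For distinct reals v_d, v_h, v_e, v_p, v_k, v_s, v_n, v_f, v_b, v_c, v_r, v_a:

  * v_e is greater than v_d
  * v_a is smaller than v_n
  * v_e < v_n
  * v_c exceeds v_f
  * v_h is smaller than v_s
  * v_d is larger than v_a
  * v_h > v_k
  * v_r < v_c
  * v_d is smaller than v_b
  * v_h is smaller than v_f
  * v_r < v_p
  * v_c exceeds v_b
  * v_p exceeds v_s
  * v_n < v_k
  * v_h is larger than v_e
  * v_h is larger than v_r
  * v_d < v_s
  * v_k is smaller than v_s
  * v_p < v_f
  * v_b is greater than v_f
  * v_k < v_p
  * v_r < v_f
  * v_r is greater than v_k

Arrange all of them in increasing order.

v_a < v_d < v_e < v_n < v_k < v_r < v_h < v_s < v_p < v_f < v_b < v_c

Nothing is placed below v_a, so it is least; from there v_a < v_d; v_d < v_e; v_e < v_n; v_n < v_k; v_k < v_r; v_r < v_h; v_h < v_s; v_s < v_p; v_p < v_f; v_f < v_b; v_b < v_c, each given directly.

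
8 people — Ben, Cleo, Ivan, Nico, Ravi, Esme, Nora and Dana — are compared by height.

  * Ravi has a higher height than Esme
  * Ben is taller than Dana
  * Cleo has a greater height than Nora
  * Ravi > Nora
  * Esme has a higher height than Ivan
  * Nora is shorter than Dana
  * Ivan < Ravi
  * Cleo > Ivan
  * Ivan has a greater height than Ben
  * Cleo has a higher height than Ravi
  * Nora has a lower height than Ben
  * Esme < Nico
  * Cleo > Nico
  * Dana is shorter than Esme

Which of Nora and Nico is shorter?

Nora < Dana < Ben < Ivan < Esme < Nico, by transitivity through Dana, Ben, Ivan, Esme.
So Nora < Nico; Nora is the shorter of the two.

Nora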